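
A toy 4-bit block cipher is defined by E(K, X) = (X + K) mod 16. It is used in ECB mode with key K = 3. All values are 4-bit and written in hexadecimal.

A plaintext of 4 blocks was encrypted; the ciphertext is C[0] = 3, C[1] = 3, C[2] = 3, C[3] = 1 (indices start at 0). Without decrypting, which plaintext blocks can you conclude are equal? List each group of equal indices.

ECB encrypts each block independently with the same key, so equal ciphertext blocks imply equal plaintext blocks.
C[0] = C[1] = C[2] = 3, so P[0] = P[1] = P[2].

P[0] = P[1] = P[2]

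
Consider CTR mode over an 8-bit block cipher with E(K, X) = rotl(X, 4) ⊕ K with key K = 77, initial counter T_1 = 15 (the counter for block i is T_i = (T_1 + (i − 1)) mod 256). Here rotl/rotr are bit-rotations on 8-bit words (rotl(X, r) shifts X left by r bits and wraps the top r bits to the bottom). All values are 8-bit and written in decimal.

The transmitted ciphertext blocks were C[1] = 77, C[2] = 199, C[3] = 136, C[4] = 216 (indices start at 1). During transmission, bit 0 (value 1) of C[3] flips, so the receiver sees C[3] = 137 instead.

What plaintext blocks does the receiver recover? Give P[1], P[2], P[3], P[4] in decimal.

CTR decryption: S_i = E(K, T_i) where T_i is the counter for block i; P_i = C_i ⊕ S_i.
Only C[3] changed, to 137. In CTR, a change in C_i flips the same bit in P_i only; the keystream is unaffected. Decrypting the received ciphertext:
P[1]: T = 15, S = E(K, T) = 189; 77 ⊕ 189 = 240.
P[2]: T = 16, S = E(K, T) = 76; 199 ⊕ 76 = 139.
P[3]: T = 17, S = E(K, T) = 92; 137 ⊕ 92 = 213.
P[4]: T = 18, S = E(K, T) = 108; 216 ⊕ 108 = 180.
Blocks that differ from the original plaintext: P[3].

P[1] = 240, P[2] = 139, P[3] = 213, P[4] = 180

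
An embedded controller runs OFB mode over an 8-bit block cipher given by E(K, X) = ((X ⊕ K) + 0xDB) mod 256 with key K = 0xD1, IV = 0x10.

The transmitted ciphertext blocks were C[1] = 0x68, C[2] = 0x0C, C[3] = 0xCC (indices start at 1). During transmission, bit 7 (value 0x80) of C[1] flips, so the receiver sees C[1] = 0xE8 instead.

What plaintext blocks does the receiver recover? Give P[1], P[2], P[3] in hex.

OFB decryption: S_i = E(K, S_{i−1}) with S_{0} = IV; P_i = C_i ⊕ S_i.
Only C[1] changed, to 0xE8. In OFB, a change in C_i flips the same bit in P_i only; the keystream is unaffected. Decrypting the received ciphertext:
P[1]: S = E(K, 0x10) = 0x9C; 0xE8 ⊕ 0x9C = 0x74.
P[2]: S = E(K, 0x9C) = 0x28; 0x0C ⊕ 0x28 = 0x24.
P[3]: S = E(K, 0x28) = 0xD4; 0xCC ⊕ 0xD4 = 0x18.
Blocks that differ from the original plaintext: P[1].

P[1] = 0x74, P[2] = 0x24, P[3] = 0x18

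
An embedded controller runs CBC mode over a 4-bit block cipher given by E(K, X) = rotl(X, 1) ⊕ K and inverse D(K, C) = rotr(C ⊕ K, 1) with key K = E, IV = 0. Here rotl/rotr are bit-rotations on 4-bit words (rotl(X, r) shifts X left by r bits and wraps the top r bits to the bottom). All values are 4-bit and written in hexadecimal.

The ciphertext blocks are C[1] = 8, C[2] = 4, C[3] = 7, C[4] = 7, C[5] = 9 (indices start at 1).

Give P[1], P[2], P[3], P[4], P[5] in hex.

CBC decryption: P_i = D(K, C_i) ⊕ C_{i−1}, with C_{0} = IV.
P[1]: D(K, 8) = 3; 3 ⊕ 0 = 3.
P[2]: D(K, 4) = 5; 5 ⊕ 8 = D.
P[3]: D(K, 7) = C; C ⊕ 4 = 8.
P[4]: D(K, 7) = C; C ⊕ 7 = B.
P[5]: D(K, 9) = B; B ⊕ 7 = C.

P[1] = 3, P[2] = D, P[3] = 8, P[4] = B, P[5] = C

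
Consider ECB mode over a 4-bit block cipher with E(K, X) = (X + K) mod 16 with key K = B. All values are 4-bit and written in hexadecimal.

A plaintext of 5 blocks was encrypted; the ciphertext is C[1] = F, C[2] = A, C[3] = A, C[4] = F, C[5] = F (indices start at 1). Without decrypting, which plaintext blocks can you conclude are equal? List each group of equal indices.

ECB encrypts each block independently with the same key, so equal ciphertext blocks imply equal plaintext blocks.
C[1] = C[4] = C[5] = F, so P[1] = P[4] = P[5].
C[2] = C[3] = A, so P[2] = P[3].

P[1] = P[4] = P[5]; P[2] = P[3]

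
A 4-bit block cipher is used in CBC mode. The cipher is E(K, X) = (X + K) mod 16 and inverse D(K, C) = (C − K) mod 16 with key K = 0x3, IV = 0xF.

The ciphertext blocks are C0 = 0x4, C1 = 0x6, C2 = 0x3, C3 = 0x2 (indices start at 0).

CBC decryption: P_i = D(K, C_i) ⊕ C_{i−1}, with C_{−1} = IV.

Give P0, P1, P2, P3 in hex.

P0 = 0xE, P1 = 0x7, P2 = 0x6, P3 = 0xC

P0: D(K, 0x4) = 0x1; 0x1 ⊕ 0xF = 0xE.
P1: D(K, 0x6) = 0x3; 0x3 ⊕ 0x4 = 0x7.
P2: D(K, 0x3) = 0x0; 0x0 ⊕ 0x6 = 0x6.
P3: D(K, 0x2) = 0xF; 0xF ⊕ 0x3 = 0xC.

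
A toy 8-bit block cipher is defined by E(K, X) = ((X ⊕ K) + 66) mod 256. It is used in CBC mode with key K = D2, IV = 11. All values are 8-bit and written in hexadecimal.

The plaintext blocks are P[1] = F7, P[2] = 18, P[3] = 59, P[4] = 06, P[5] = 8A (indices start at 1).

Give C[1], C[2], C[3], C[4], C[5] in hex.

CBC encryption: C_i = E(K, P_i ⊕ C_{i−1}), with C_{0} = IV.
C[1]: P[1] ⊕ 11 = E6; E(K, E6) = 9A.
C[2]: P[2] ⊕ 9A = 82; E(K, 82) = B6.
C[3]: P[3] ⊕ B6 = EF; E(K, EF) = A3.
C[4]: P[4] ⊕ A3 = A5; E(K, A5) = DD.
C[5]: P[5] ⊕ DD = 57; E(K, 57) = EB.

C[1] = 9A, C[2] = B6, C[3] = A3, C[4] = DD, C[5] = EB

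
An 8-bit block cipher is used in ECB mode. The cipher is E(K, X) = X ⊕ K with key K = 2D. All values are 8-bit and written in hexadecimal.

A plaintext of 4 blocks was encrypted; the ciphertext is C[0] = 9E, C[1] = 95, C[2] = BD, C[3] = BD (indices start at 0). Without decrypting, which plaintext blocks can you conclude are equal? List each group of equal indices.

P[2] = P[3]

ECB encrypts each block independently with the same key, so equal ciphertext blocks imply equal plaintext blocks.
C[2] = C[3] = BD, so P[2] = P[3].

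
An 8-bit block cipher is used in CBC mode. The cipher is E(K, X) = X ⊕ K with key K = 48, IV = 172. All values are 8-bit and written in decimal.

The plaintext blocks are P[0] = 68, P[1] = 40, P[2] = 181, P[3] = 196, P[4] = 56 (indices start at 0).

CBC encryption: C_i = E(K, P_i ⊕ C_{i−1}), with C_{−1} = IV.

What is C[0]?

C[0] = 216

C[0]: P[0] ⊕ 172 = 232; E(K, 232) = 216.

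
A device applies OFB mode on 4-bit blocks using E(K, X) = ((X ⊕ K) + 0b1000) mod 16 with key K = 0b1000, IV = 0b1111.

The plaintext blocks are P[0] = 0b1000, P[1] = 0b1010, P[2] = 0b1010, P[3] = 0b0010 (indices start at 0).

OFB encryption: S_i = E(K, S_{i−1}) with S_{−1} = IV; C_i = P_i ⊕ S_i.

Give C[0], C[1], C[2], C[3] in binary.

C[0]: S = E(K, 0b1111) = 0b1111; 0b1000 ⊕ 0b1111 = 0b0111.
C[1]: S = E(K, 0b1111) = 0b1111; 0b1010 ⊕ 0b1111 = 0b0101.
C[2]: S = E(K, 0b1111) = 0b1111; 0b1010 ⊕ 0b1111 = 0b0101.
C[3]: S = E(K, 0b1111) = 0b1111; 0b0010 ⊕ 0b1111 = 0b1101.

C[0] = 0b0111, C[1] = 0b0101, C[2] = 0b0101, C[3] = 0b1101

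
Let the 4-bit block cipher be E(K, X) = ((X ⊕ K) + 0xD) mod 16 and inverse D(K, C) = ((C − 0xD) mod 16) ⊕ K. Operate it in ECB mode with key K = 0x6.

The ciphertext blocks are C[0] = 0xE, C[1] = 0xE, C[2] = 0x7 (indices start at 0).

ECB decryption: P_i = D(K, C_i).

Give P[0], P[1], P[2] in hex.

P[0] = 0x7, P[1] = 0x7, P[2] = 0xC

P[0]: D(K, 0xE) = 0x7.
P[1]: D(K, 0xE) = 0x7.
P[2]: D(K, 0x7) = 0xC.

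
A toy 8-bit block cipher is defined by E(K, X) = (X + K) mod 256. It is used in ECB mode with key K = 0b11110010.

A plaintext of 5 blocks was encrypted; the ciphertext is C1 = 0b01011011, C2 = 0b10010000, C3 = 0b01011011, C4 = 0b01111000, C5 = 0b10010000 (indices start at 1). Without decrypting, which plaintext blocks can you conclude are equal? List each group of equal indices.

P1 = P3; P2 = P5

ECB encrypts each block independently with the same key, so equal ciphertext blocks imply equal plaintext blocks.
C1 = C3 = 0b01011011, so P1 = P3.
C2 = C5 = 0b10010000, so P2 = P5.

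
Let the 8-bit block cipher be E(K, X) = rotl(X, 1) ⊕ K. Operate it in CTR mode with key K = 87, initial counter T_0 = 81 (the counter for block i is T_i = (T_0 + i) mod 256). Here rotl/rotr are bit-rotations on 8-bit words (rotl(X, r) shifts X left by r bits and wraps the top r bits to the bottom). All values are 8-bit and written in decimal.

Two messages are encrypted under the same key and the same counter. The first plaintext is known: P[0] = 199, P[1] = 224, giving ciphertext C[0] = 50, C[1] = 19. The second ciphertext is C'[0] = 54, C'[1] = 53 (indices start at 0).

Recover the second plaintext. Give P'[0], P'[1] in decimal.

In CTR with a reused counter, both messages share the same keystream S_i, so C_i ⊕ C'_i = P_i ⊕ P'_i and thus P'_i = P_i ⊕ C_i ⊕ C'_i.
P'[0]: 199 ⊕ 50 ⊕ 54 = 195.
P'[1]: 224 ⊕ 19 ⊕ 53 = 198.

P'[0] = 195, P'[1] = 198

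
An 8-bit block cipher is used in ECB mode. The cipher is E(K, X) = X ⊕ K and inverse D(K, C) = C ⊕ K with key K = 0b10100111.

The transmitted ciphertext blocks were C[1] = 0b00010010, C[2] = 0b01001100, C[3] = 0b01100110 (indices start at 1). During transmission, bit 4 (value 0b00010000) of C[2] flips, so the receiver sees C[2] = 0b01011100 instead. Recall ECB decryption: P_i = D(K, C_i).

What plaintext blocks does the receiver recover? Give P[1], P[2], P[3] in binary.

P[1] = 0b10110101, P[2] = 0b11111011, P[3] = 0b11000001

Only C[2] changed, to 0b01011100. In ECB, a change in C_i affects only P_i. Decrypting the received ciphertext:
P[1]: D(K, 0b00010010) = 0b10110101.
P[2]: D(K, 0b01011100) = 0b11111011.
P[3]: D(K, 0b01100110) = 0b11000001.
Blocks that differ from the original plaintext: P[2].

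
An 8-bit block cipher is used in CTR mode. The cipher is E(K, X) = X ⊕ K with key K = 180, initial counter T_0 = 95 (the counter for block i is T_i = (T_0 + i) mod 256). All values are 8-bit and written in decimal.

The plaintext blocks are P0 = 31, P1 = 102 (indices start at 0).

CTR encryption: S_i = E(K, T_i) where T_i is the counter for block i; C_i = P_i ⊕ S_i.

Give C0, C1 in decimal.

C0 = 244, C1 = 178

C0: T = 95, S = E(K, T) = 235; 31 ⊕ 235 = 244.
C1: T = 96, S = E(K, T) = 212; 102 ⊕ 212 = 178.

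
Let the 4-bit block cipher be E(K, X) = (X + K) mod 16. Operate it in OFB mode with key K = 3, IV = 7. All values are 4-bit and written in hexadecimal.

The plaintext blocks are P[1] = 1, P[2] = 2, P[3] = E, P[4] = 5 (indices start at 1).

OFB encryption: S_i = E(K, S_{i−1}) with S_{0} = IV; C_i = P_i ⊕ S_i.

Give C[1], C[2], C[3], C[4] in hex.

C[1]: S = E(K, 7) = A; 1 ⊕ A = B.
C[2]: S = E(K, A) = D; 2 ⊕ D = F.
C[3]: S = E(K, D) = 0; E ⊕ 0 = E.
C[4]: S = E(K, 0) = 3; 5 ⊕ 3 = 6.

C[1] = B, C[2] = F, C[3] = E, C[4] = 6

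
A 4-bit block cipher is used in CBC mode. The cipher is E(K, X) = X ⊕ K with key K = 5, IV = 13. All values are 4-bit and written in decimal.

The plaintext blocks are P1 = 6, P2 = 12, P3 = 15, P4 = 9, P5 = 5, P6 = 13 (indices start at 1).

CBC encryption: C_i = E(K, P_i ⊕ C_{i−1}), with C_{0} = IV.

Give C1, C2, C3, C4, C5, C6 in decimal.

C1: P1 ⊕ 13 = 11; E(K, 11) = 14.
C2: P2 ⊕ 14 = 2; E(K, 2) = 7.
C3: P3 ⊕ 7 = 8; E(K, 8) = 13.
C4: P4 ⊕ 13 = 4; E(K, 4) = 1.
C5: P5 ⊕ 1 = 4; E(K, 4) = 1.
C6: P6 ⊕ 1 = 12; E(K, 12) = 9.

C1 = 14, C2 = 7, C3 = 13, C4 = 1, C5 = 1, C6 = 9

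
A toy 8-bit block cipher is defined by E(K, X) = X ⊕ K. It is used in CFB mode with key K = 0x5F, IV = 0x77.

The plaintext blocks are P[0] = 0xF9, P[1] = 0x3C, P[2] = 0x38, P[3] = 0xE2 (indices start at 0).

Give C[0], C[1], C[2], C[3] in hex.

C[0] = 0xD1, C[1] = 0xB2, C[2] = 0xD5, C[3] = 0x68

CFB encryption: C_i = P_i ⊕ E(K, C_{i−1}), with C_{−1} = IV.
C[0]: E(K, 0x77) = 0x28; 0xF9 ⊕ 0x28 = 0xD1.
C[1]: E(K, 0xD1) = 0x8E; 0x3C ⊕ 0x8E = 0xB2.
C[2]: E(K, 0xB2) = 0xED; 0x38 ⊕ 0xED = 0xD5.
C[3]: E(K, 0xD5) = 0x8A; 0xE2 ⊕ 0x8A = 0x68.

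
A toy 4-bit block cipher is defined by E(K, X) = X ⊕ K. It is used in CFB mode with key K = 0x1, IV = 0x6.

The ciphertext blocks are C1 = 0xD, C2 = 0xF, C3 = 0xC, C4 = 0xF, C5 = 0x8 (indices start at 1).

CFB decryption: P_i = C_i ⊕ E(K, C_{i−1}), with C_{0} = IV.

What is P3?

P3: E(K, 0xF) = 0xE; 0xC ⊕ 0xE = 0x2.

P3 = 0x2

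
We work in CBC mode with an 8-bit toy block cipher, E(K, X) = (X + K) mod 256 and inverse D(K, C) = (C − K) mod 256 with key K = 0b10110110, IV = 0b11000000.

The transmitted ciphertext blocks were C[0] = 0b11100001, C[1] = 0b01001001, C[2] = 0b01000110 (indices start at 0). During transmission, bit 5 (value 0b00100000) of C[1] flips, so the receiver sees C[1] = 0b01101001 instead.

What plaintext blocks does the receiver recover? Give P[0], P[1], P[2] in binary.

P[0] = 0b11101011, P[1] = 0b01010010, P[2] = 0b11111001

CBC decryption: P_i = D(K, C_i) ⊕ C_{i−1}, with C_{−1} = IV.
Only C[1] changed, to 0b01101001. In CBC, a change in C_i garbles P_i and flips the same bit in P_{i+1}. Decrypting the received ciphertext:
P[0]: D(K, 0b11100001) = 0b00101011; 0b00101011 ⊕ 0b11000000 = 0b11101011.
P[1]: D(K, 0b01101001) = 0b10110011; 0b10110011 ⊕ 0b11100001 = 0b01010010.
P[2]: D(K, 0b01000110) = 0b10010000; 0b10010000 ⊕ 0b01101001 = 0b11111001.
Blocks that differ from the original plaintext: P[1], P[2].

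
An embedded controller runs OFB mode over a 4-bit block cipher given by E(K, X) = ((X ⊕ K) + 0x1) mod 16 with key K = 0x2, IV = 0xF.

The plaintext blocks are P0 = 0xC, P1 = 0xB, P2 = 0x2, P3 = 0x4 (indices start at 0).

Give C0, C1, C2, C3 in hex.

C0 = 0x2, C1 = 0x6, C2 = 0x2, C3 = 0x7

OFB encryption: S_i = E(K, S_{i−1}) with S_{−1} = IV; C_i = P_i ⊕ S_i.
C0: S = E(K, 0xF) = 0xE; 0xC ⊕ 0xE = 0x2.
C1: S = E(K, 0xE) = 0xD; 0xB ⊕ 0xD = 0x6.
C2: S = E(K, 0xD) = 0x0; 0x2 ⊕ 0x0 = 0x2.
C3: S = E(K, 0x0) = 0x3; 0x4 ⊕ 0x3 = 0x7.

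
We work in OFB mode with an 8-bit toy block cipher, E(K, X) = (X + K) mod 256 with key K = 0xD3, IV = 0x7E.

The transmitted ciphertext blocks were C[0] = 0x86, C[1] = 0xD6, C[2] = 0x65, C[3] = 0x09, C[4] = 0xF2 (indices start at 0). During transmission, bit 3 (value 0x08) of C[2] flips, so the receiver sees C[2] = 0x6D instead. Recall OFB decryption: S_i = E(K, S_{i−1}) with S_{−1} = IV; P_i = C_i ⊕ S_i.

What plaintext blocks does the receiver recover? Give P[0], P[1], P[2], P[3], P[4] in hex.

P[0] = 0xD7, P[1] = 0xF2, P[2] = 0x9A, P[3] = 0xC3, P[4] = 0x6F

Only C[2] changed, to 0x6D. In OFB, a change in C_i flips the same bit in P_i only; the keystream is unaffected. Decrypting the received ciphertext:
P[0]: S = E(K, 0x7E) = 0x51; 0x86 ⊕ 0x51 = 0xD7.
P[1]: S = E(K, 0x51) = 0x24; 0xD6 ⊕ 0x24 = 0xF2.
P[2]: S = E(K, 0x24) = 0xF7; 0x6D ⊕ 0xF7 = 0x9A.
P[3]: S = E(K, 0xF7) = 0xCA; 0x09 ⊕ 0xCA = 0xC3.
P[4]: S = E(K, 0xCA) = 0x9D; 0xF2 ⊕ 0x9D = 0x6F.
Blocks that differ from the original plaintext: P[2].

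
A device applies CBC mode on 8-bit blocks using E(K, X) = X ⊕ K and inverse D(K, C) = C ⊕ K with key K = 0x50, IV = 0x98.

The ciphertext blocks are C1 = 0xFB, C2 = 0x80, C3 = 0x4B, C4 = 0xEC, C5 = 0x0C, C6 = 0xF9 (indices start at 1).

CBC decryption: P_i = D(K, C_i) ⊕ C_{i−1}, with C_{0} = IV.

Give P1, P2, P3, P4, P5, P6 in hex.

P1 = 0x33, P2 = 0x2B, P3 = 0x9B, P4 = 0xF7, P5 = 0xB0, P6 = 0xA5

P1: D(K, 0xFB) = 0xAB; 0xAB ⊕ 0x98 = 0x33.
P2: D(K, 0x80) = 0xD0; 0xD0 ⊕ 0xFB = 0x2B.
P3: D(K, 0x4B) = 0x1B; 0x1B ⊕ 0x80 = 0x9B.
P4: D(K, 0xEC) = 0xBC; 0xBC ⊕ 0x4B = 0xF7.
P5: D(K, 0x0C) = 0x5C; 0x5C ⊕ 0xEC = 0xB0.
P6: D(K, 0xF9) = 0xA9; 0xA9 ⊕ 0x0C = 0xA5.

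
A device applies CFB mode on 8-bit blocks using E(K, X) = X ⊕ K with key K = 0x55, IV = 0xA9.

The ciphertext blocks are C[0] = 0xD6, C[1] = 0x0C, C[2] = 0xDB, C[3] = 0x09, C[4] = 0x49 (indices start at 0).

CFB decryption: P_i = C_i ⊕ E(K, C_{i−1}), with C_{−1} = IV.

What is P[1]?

P[1]: E(K, 0xD6) = 0x83; 0x0C ⊕ 0x83 = 0x8F.

P[1] = 0x8F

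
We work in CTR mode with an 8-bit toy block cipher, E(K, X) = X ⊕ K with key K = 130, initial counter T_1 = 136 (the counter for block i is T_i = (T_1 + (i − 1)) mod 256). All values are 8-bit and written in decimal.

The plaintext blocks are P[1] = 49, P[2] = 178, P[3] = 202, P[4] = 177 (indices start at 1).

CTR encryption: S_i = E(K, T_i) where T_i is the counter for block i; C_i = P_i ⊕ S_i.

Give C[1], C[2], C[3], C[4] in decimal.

C[1] = 59, C[2] = 185, C[3] = 194, C[4] = 184

C[1]: T = 136, S = E(K, T) = 10; 49 ⊕ 10 = 59.
C[2]: T = 137, S = E(K, T) = 11; 178 ⊕ 11 = 185.
C[3]: T = 138, S = E(K, T) = 8; 202 ⊕ 8 = 194.
C[4]: T = 139, S = E(K, T) = 9; 177 ⊕ 9 = 184.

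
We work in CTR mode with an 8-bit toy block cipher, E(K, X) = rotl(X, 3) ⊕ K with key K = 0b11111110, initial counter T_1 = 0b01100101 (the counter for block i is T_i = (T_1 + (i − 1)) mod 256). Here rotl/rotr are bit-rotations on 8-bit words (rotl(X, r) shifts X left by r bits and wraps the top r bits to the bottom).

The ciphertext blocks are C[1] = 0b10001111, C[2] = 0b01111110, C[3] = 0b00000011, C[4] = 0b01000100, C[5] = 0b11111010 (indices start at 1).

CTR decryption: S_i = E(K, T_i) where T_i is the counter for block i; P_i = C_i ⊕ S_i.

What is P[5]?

P[5]: T = 0b01101001, S = E(K, T) = 0b10110101; 0b11111010 ⊕ 0b10110101 = 0b01001111.

P[5] = 0b01001111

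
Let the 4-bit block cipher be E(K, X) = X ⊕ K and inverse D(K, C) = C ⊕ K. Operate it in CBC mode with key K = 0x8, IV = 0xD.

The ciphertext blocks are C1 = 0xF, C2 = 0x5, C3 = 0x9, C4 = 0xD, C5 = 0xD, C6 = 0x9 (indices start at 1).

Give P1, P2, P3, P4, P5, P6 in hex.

CBC decryption: P_i = D(K, C_i) ⊕ C_{i−1}, with C_{0} = IV.
P1: D(K, 0xF) = 0x7; 0x7 ⊕ 0xD = 0xA.
P2: D(K, 0x5) = 0xD; 0xD ⊕ 0xF = 0x2.
P3: D(K, 0x9) = 0x1; 0x1 ⊕ 0x5 = 0x4.
P4: D(K, 0xD) = 0x5; 0x5 ⊕ 0x9 = 0xC.
P5: D(K, 0xD) = 0x5; 0x5 ⊕ 0xD = 0x8.
P6: D(K, 0x9) = 0x1; 0x1 ⊕ 0xD = 0xC.

P1 = 0xA, P2 = 0x2, P3 = 0x4, P4 = 0xC, P5 = 0x8, P6 = 0xC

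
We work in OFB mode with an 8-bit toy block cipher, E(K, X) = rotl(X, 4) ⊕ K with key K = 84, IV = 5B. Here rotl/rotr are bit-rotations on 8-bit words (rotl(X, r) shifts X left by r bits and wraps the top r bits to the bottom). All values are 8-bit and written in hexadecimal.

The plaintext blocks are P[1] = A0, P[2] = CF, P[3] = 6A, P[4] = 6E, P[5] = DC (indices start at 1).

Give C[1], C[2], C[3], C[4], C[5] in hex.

C[1] = 91, C[2] = 58, C[3] = 97, C[4] = 35, C[5] = ED

OFB encryption: S_i = E(K, S_{i−1}) with S_{0} = IV; C_i = P_i ⊕ S_i.
C[1]: S = E(K, 5B) = 31; A0 ⊕ 31 = 91.
C[2]: S = E(K, 31) = 97; CF ⊕ 97 = 58.
C[3]: S = E(K, 97) = FD; 6A ⊕ FD = 97.
C[4]: S = E(K, FD) = 5B; 6E ⊕ 5B = 35.
C[5]: S = E(K, 5B) = 31; DC ⊕ 31 = ED.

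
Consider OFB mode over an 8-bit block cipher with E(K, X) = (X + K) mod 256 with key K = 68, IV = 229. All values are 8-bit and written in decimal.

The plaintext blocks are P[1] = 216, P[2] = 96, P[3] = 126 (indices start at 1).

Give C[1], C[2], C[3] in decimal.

C[1] = 241, C[2] = 13, C[3] = 207

OFB encryption: S_i = E(K, S_{i−1}) with S_{0} = IV; C_i = P_i ⊕ S_i.
C[1]: S = E(K, 229) = 41; 216 ⊕ 41 = 241.
C[2]: S = E(K, 41) = 109; 96 ⊕ 109 = 13.
C[3]: S = E(K, 109) = 177; 126 ⊕ 177 = 207.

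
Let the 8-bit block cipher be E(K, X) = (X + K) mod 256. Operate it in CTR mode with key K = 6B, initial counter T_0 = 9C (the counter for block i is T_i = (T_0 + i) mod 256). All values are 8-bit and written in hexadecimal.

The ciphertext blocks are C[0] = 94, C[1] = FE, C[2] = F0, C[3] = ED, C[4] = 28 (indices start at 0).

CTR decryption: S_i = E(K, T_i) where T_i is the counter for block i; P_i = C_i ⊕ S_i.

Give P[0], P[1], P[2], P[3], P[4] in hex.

P[0] = 93, P[1] = F6, P[2] = F9, P[3] = E7, P[4] = 23

P[0]: T = 9C, S = E(K, T) = 07; 94 ⊕ 07 = 93.
P[1]: T = 9D, S = E(K, T) = 08; FE ⊕ 08 = F6.
P[2]: T = 9E, S = E(K, T) = 09; F0 ⊕ 09 = F9.
P[3]: T = 9F, S = E(K, T) = 0A; ED ⊕ 0A = E7.
P[4]: T = A0, S = E(K, T) = 0B; 28 ⊕ 0B = 23.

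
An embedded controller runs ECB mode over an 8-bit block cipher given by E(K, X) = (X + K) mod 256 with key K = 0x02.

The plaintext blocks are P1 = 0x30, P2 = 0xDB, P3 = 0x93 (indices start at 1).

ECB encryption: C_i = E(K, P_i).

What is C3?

C3: E(K, 0x93) = 0x95.

C3 = 0x95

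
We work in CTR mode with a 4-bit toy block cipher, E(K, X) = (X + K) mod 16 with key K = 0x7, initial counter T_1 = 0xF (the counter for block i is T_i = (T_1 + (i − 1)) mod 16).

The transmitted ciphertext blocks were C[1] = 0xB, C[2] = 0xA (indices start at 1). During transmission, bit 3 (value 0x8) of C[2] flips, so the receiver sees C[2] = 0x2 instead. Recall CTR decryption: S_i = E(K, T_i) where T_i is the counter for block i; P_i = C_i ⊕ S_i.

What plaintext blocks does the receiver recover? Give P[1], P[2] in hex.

Only C[2] changed, to 0x2. In CTR, a change in C_i flips the same bit in P_i only; the keystream is unaffected. Decrypting the received ciphertext:
P[1]: T = 0xF, S = E(K, T) = 0x6; 0xB ⊕ 0x6 = 0xD.
P[2]: T = 0x0, S = E(K, T) = 0x7; 0x2 ⊕ 0x7 = 0x5.
Blocks that differ from the original plaintext: P[2].

P[1] = 0xD, P[2] = 0x5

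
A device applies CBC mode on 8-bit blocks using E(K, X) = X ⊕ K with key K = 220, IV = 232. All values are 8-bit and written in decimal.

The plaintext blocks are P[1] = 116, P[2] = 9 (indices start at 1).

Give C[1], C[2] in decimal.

CBC encryption: C_i = E(K, P_i ⊕ C_{i−1}), with C_{0} = IV.
C[1]: P[1] ⊕ 232 = 156; E(K, 156) = 64.
C[2]: P[2] ⊕ 64 = 73; E(K, 73) = 149.

C[1] = 64, C[2] = 149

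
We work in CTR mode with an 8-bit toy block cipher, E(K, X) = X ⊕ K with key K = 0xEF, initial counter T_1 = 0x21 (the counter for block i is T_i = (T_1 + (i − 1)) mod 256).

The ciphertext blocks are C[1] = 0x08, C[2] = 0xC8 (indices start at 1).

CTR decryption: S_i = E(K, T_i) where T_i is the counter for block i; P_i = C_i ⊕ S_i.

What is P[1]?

P[1] = 0xC6

P[1]: T = 0x21, S = E(K, T) = 0xCE; 0x08 ⊕ 0xCE = 0xC6.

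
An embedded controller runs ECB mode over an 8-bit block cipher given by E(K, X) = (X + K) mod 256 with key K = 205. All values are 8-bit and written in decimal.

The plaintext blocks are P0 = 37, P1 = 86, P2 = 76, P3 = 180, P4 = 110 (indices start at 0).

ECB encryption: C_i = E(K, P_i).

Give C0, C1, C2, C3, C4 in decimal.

C0: E(K, 37) = 242.
C1: E(K, 86) = 35.
C2: E(K, 76) = 25.
C3: E(K, 180) = 129.
C4: E(K, 110) = 59.

C0 = 242, C1 = 35, C2 = 25, C3 = 129, C4 = 59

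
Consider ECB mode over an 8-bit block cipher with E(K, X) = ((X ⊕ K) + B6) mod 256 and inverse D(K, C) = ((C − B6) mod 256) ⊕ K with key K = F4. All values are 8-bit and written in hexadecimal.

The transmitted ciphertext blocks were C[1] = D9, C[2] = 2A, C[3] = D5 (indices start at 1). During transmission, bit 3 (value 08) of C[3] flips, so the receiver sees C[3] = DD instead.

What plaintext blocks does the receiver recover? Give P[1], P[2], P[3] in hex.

ECB decryption: P_i = D(K, C_i).
Only C[3] changed, to DD. In ECB, a change in C_i affects only P_i. Decrypting the received ciphertext:
P[1]: D(K, D9) = D7.
P[2]: D(K, 2A) = 80.
P[3]: D(K, DD) = D3.
Blocks that differ from the original plaintext: P[3].

P[1] = D7, P[2] = 80, P[3] = D3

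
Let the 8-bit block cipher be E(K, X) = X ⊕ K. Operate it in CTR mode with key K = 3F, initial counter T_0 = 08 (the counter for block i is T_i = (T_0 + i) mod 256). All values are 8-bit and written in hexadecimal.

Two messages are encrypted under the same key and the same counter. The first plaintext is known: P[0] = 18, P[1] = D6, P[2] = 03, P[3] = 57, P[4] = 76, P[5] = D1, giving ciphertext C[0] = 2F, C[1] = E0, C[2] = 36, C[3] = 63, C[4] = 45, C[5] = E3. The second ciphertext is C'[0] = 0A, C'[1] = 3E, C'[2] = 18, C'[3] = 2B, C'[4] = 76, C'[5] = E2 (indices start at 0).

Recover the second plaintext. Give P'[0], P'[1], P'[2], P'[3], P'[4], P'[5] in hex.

In CTR with a reused counter, both messages share the same keystream S_i, so C_i ⊕ C'_i = P_i ⊕ P'_i and thus P'_i = P_i ⊕ C_i ⊕ C'_i.
P'[0]: 18 ⊕ 2F ⊕ 0A = 3D.
P'[1]: D6 ⊕ E0 ⊕ 3E = 08.
P'[2]: 03 ⊕ 36 ⊕ 18 = 2D.
P'[3]: 57 ⊕ 63 ⊕ 2B = 1F.
P'[4]: 76 ⊕ 45 ⊕ 76 = 45.
P'[5]: D1 ⊕ E3 ⊕ E2 = D0.

P'[0] = 3D, P'[1] = 08, P'[2] = 2D, P'[3] = 1F, P'[4] = 45, P'[5] = D0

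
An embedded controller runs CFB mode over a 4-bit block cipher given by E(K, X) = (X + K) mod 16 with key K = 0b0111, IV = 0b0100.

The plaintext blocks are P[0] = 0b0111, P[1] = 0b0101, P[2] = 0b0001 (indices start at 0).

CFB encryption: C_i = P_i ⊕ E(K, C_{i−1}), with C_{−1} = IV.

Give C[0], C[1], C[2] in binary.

C[0] = 0b1100, C[1] = 0b0110, C[2] = 0b1100

C[0]: E(K, 0b0100) = 0b1011; 0b0111 ⊕ 0b1011 = 0b1100.
C[1]: E(K, 0b1100) = 0b0011; 0b0101 ⊕ 0b0011 = 0b0110.
C[2]: E(K, 0b0110) = 0b1101; 0b0001 ⊕ 0b1101 = 0b1100.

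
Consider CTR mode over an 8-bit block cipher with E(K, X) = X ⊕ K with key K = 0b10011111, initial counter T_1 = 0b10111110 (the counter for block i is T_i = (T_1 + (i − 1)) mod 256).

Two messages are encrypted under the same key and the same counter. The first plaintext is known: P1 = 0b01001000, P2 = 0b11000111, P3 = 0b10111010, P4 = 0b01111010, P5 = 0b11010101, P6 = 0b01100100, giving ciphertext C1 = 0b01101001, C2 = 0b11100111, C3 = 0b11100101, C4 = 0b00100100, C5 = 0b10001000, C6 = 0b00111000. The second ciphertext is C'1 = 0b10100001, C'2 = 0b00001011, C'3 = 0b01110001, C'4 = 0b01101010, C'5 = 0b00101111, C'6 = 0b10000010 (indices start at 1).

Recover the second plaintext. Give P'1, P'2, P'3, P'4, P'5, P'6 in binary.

P'1 = 0b10000000, P'2 = 0b00101011, P'3 = 0b00101110, P'4 = 0b00110100, P'5 = 0b01110010, P'6 = 0b11011110

In CTR with a reused counter, both messages share the same keystream S_i, so C_i ⊕ C'_i = P_i ⊕ P'_i and thus P'_i = P_i ⊕ C_i ⊕ C'_i.
P'1: 0b01001000 ⊕ 0b01101001 ⊕ 0b10100001 = 0b10000000.
P'2: 0b11000111 ⊕ 0b11100111 ⊕ 0b00001011 = 0b00101011.
P'3: 0b10111010 ⊕ 0b11100101 ⊕ 0b01110001 = 0b00101110.
P'4: 0b01111010 ⊕ 0b00100100 ⊕ 0b01101010 = 0b00110100.
P'5: 0b11010101 ⊕ 0b10001000 ⊕ 0b00101111 = 0b01110010.
P'6: 0b01100100 ⊕ 0b00111000 ⊕ 0b10000010 = 0b11011110.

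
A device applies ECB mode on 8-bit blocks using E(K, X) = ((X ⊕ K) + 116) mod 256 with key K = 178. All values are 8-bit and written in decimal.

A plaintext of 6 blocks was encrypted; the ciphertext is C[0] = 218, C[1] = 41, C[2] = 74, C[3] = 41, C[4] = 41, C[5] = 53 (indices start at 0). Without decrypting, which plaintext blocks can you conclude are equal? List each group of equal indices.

P[1] = P[3] = P[4]

ECB encrypts each block independently with the same key, so equal ciphertext blocks imply equal plaintext blocks.
C[1] = C[3] = C[4] = 41, so P[1] = P[3] = P[4].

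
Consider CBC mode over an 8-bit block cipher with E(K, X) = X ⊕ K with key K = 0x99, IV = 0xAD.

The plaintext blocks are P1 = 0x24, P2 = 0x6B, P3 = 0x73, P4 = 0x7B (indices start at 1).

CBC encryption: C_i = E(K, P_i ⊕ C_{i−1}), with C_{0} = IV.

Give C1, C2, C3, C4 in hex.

C1 = 0x10, C2 = 0xE2, C3 = 0x08, C4 = 0xEA

C1: P1 ⊕ 0xAD = 0x89; E(K, 0x89) = 0x10.
C2: P2 ⊕ 0x10 = 0x7B; E(K, 0x7B) = 0xE2.
C3: P3 ⊕ 0xE2 = 0x91; E(K, 0x91) = 0x08.
C4: P4 ⊕ 0x08 = 0x73; E(K, 0x73) = 0xEA.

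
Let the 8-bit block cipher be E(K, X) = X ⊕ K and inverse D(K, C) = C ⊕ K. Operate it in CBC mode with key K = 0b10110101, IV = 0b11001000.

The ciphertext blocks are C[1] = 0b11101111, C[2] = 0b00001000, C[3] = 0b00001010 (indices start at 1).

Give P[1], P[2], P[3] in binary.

P[1] = 0b10010010, P[2] = 0b01010010, P[3] = 0b10110111

CBC decryption: P_i = D(K, C_i) ⊕ C_{i−1}, with C_{0} = IV.
P[1]: D(K, 0b11101111) = 0b01011010; 0b01011010 ⊕ 0b11001000 = 0b10010010.
P[2]: D(K, 0b00001000) = 0b10111101; 0b10111101 ⊕ 0b11101111 = 0b01010010.
P[3]: D(K, 0b00001010) = 0b10111111; 0b10111111 ⊕ 0b00001000 = 0b10110111.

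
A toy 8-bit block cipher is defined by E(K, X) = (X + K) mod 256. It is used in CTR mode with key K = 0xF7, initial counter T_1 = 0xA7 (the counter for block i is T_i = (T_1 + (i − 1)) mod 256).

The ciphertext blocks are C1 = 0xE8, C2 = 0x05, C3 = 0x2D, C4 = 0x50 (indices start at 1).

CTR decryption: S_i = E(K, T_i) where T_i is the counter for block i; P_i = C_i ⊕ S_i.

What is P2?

P2 = 0x9A

P2: T = 0xA8, S = E(K, T) = 0x9F; 0x05 ⊕ 0x9F = 0x9A.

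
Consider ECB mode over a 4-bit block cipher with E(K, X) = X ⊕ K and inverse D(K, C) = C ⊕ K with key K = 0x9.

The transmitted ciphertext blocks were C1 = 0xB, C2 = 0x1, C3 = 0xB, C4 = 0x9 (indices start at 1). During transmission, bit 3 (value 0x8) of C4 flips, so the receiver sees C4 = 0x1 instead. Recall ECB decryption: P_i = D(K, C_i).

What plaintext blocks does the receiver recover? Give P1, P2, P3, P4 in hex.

Only C4 changed, to 0x1. In ECB, a change in C_i affects only P_i. Decrypting the received ciphertext:
P1: D(K, 0xB) = 0x2.
P2: D(K, 0x1) = 0x8.
P3: D(K, 0xB) = 0x2.
P4: D(K, 0x1) = 0x8.
Blocks that differ from the original plaintext: P4.

P1 = 0x2, P2 = 0x8, P3 = 0x2, P4 = 0x8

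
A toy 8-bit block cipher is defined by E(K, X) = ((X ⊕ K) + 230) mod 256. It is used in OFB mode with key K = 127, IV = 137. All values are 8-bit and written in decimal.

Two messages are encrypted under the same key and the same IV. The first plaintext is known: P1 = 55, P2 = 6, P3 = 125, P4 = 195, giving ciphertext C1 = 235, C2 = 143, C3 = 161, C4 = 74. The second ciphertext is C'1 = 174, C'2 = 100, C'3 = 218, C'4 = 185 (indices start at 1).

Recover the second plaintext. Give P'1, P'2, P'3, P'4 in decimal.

P'1 = 114, P'2 = 237, P'3 = 6, P'4 = 48

In OFB with a reused IV, both messages share the same keystream S_i, so C_i ⊕ C'_i = P_i ⊕ P'_i and thus P'_i = P_i ⊕ C_i ⊕ C'_i.
P'1: 55 ⊕ 235 ⊕ 174 = 114.
P'2: 6 ⊕ 143 ⊕ 100 = 237.
P'3: 125 ⊕ 161 ⊕ 218 = 6.
P'4: 195 ⊕ 74 ⊕ 185 = 48.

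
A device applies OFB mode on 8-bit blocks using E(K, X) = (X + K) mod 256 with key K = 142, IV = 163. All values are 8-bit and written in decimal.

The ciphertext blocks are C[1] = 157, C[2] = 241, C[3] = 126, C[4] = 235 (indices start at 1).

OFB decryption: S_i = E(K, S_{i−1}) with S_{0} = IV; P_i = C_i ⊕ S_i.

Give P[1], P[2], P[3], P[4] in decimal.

P[1] = 172, P[2] = 78, P[3] = 51, P[4] = 48

P[1]: S = E(K, 163) = 49; 157 ⊕ 49 = 172.
P[2]: S = E(K, 49) = 191; 241 ⊕ 191 = 78.
P[3]: S = E(K, 191) = 77; 126 ⊕ 77 = 51.
P[4]: S = E(K, 77) = 219; 235 ⊕ 219 = 48.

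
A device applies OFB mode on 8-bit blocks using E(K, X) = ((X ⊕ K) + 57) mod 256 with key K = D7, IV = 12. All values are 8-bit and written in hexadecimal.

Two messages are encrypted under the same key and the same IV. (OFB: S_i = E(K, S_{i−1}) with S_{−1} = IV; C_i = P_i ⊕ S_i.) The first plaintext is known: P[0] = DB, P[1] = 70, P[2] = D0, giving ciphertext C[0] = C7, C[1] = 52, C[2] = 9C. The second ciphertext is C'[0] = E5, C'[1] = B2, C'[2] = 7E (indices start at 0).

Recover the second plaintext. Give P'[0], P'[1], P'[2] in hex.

In OFB with a reused IV, both messages share the same keystream S_i, so C_i ⊕ C'_i = P_i ⊕ P'_i and thus P'_i = P_i ⊕ C_i ⊕ C'_i.
P'[0]: DB ⊕ C7 ⊕ E5 = F9.
P'[1]: 70 ⊕ 52 ⊕ B2 = 90.
P'[2]: D0 ⊕ 9C ⊕ 7E = 32.

P'[0] = F9, P'[1] = 90, P'[2] = 32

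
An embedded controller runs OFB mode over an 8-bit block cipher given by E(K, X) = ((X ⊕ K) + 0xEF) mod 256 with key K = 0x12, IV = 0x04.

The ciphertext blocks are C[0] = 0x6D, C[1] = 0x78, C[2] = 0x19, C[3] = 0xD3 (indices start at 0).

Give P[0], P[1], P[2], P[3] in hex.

P[0] = 0x68, P[1] = 0x7E, P[2] = 0x1A, P[3] = 0xD3

OFB decryption: S_i = E(K, S_{i−1}) with S_{−1} = IV; P_i = C_i ⊕ S_i.
P[0]: S = E(K, 0x04) = 0x05; 0x6D ⊕ 0x05 = 0x68.
P[1]: S = E(K, 0x05) = 0x06; 0x78 ⊕ 0x06 = 0x7E.
P[2]: S = E(K, 0x06) = 0x03; 0x19 ⊕ 0x03 = 0x1A.
P[3]: S = E(K, 0x03) = 0x00; 0xD3 ⊕ 0x00 = 0xD3.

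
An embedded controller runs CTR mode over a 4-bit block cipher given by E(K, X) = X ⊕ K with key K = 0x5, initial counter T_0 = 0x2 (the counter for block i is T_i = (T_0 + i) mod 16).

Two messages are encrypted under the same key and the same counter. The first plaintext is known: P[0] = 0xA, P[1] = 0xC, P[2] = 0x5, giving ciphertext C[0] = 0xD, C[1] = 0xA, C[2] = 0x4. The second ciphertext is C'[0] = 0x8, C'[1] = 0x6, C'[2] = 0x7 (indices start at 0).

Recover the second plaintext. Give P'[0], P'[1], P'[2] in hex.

In CTR with a reused counter, both messages share the same keystream S_i, so C_i ⊕ C'_i = P_i ⊕ P'_i and thus P'_i = P_i ⊕ C_i ⊕ C'_i.
P'[0]: 0xA ⊕ 0xD ⊕ 0x8 = 0xF.
P'[1]: 0xC ⊕ 0xA ⊕ 0x6 = 0x0.
P'[2]: 0x5 ⊕ 0x4 ⊕ 0x7 = 0x6.

P'[0] = 0xF, P'[1] = 0x0, P'[2] = 0x6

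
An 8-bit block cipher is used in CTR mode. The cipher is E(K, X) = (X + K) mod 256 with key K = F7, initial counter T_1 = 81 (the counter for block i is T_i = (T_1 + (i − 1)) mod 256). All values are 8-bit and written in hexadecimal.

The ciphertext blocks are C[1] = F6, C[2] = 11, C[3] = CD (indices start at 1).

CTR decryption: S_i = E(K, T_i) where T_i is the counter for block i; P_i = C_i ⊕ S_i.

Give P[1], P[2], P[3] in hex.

P[1] = 8E, P[2] = 68, P[3] = B7

P[1]: T = 81, S = E(K, T) = 78; F6 ⊕ 78 = 8E.
P[2]: T = 82, S = E(K, T) = 79; 11 ⊕ 79 = 68.
P[3]: T = 83, S = E(K, T) = 7A; CD ⊕ 7A = B7.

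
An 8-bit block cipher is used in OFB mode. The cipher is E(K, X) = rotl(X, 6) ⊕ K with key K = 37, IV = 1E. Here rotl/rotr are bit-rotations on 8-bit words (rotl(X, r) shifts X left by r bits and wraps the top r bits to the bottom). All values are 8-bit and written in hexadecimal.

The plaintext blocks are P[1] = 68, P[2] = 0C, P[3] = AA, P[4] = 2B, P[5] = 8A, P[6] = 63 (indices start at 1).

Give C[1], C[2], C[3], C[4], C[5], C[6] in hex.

OFB encryption: S_i = E(K, S_{i−1}) with S_{0} = IV; C_i = P_i ⊕ S_i.
C[1]: S = E(K, 1E) = B0; 68 ⊕ B0 = D8.
C[2]: S = E(K, B0) = 1B; 0C ⊕ 1B = 17.
C[3]: S = E(K, 1B) = F1; AA ⊕ F1 = 5B.
C[4]: S = E(K, F1) = 4B; 2B ⊕ 4B = 60.
C[5]: S = E(K, 4B) = E5; 8A ⊕ E5 = 6F.
C[6]: S = E(K, E5) = 4E; 63 ⊕ 4E = 2D.

C[1] = D8, C[2] = 17, C[3] = 5B, C[4] = 60, C[5] = 6F, C[6] = 2D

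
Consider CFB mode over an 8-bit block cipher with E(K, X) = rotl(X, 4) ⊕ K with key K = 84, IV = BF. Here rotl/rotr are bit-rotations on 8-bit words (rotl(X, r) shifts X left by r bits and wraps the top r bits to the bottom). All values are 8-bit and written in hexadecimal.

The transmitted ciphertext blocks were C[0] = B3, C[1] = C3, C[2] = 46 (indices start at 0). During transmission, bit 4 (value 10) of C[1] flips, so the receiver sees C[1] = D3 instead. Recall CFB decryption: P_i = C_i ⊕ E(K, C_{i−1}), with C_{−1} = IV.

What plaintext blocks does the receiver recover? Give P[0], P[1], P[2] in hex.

Only C[1] changed, to D3. In CFB, a change in C_i flips the same bit in P_i and garbles P_{i+1}. Decrypting the received ciphertext:
P[0]: E(K, BF) = 7F; B3 ⊕ 7F = CC.
P[1]: E(K, B3) = BF; D3 ⊕ BF = 6C.
P[2]: E(K, D3) = B9; 46 ⊕ B9 = FF.
Blocks that differ from the original plaintext: P[1], P[2].

P[0] = CC, P[1] = 6C, P[2] = FF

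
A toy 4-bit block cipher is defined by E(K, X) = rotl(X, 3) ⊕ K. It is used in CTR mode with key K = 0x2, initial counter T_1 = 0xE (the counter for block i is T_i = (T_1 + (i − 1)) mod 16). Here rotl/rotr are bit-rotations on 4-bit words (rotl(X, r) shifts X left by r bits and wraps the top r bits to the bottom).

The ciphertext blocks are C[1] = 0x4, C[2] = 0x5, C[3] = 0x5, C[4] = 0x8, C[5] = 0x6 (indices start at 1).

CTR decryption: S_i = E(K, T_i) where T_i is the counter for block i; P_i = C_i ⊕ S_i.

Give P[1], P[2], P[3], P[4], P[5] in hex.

P[1]: T = 0xE, S = E(K, T) = 0x5; 0x4 ⊕ 0x5 = 0x1.
P[2]: T = 0xF, S = E(K, T) = 0xD; 0x5 ⊕ 0xD = 0x8.
P[3]: T = 0x0, S = E(K, T) = 0x2; 0x5 ⊕ 0x2 = 0x7.
P[4]: T = 0x1, S = E(K, T) = 0xA; 0x8 ⊕ 0xA = 0x2.
P[5]: T = 0x2, S = E(K, T) = 0x3; 0x6 ⊕ 0x3 = 0x5.

P[1] = 0x1, P[2] = 0x8, P[3] = 0x7, P[4] = 0x2, P[5] = 0x5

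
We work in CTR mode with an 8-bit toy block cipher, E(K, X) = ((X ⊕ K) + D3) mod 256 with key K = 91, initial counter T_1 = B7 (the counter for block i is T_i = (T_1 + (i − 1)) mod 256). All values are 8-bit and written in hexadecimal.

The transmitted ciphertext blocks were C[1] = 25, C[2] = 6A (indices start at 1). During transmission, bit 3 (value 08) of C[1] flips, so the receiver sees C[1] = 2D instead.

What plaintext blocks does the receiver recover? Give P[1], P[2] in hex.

P[1] = D4, P[2] = 96

CTR decryption: S_i = E(K, T_i) where T_i is the counter for block i; P_i = C_i ⊕ S_i.
Only C[1] changed, to 2D. In CTR, a change in C_i flips the same bit in P_i only; the keystream is unaffected. Decrypting the received ciphertext:
P[1]: T = B7, S = E(K, T) = F9; 2D ⊕ F9 = D4.
P[2]: T = B8, S = E(K, T) = FC; 6A ⊕ FC = 96.
Blocks that differ from the original plaintext: P[1].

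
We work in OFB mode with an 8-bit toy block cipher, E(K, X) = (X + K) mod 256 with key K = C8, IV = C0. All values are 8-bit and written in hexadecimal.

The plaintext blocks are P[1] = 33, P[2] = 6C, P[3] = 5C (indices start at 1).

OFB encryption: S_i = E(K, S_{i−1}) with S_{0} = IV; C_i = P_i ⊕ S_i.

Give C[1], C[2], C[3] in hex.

C[1]: S = E(K, C0) = 88; 33 ⊕ 88 = BB.
C[2]: S = E(K, 88) = 50; 6C ⊕ 50 = 3C.
C[3]: S = E(K, 50) = 18; 5C ⊕ 18 = 44.

C[1] = BB, C[2] = 3C, C[3] = 44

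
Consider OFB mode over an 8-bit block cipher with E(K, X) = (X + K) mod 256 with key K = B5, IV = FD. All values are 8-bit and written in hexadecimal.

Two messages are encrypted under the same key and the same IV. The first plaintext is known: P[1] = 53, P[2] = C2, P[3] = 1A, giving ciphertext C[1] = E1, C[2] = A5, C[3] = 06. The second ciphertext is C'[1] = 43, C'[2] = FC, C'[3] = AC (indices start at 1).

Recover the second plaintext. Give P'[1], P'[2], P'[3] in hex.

P'[1] = F1, P'[2] = 9B, P'[3] = B0

In OFB with a reused IV, both messages share the same keystream S_i, so C_i ⊕ C'_i = P_i ⊕ P'_i and thus P'_i = P_i ⊕ C_i ⊕ C'_i.
P'[1]: 53 ⊕ E1 ⊕ 43 = F1.
P'[2]: C2 ⊕ A5 ⊕ FC = 9B.
P'[3]: 1A ⊕ 06 ⊕ AC = B0.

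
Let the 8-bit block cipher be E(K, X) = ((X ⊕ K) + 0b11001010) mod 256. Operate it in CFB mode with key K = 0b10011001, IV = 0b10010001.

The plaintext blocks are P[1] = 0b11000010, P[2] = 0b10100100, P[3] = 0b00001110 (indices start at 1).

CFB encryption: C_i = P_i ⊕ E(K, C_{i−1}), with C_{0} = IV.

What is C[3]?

C[3] = 0b00110110

C[1]: E(K, 0b10010001) = 0b11010010; 0b11000010 ⊕ 0b11010010 = 0b00010000.
C[2]: E(K, 0b00010000) = 0b01010011; 0b10100100 ⊕ 0b01010011 = 0b11110111.
C[3]: E(K, 0b11110111) = 0b00111000; 0b00001110 ⊕ 0b00111000 = 0b00110110.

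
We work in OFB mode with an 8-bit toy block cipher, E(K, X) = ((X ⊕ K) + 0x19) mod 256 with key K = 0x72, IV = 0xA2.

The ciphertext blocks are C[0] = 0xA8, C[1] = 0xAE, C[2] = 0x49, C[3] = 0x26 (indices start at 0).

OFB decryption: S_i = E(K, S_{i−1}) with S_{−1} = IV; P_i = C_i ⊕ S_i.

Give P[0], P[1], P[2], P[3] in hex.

P[0]: S = E(K, 0xA2) = 0xE9; 0xA8 ⊕ 0xE9 = 0x41.
P[1]: S = E(K, 0xE9) = 0xB4; 0xAE ⊕ 0xB4 = 0x1A.
P[2]: S = E(K, 0xB4) = 0xDF; 0x49 ⊕ 0xDF = 0x96.
P[3]: S = E(K, 0xDF) = 0xC6; 0x26 ⊕ 0xC6 = 0xE0.

P[0] = 0x41, P[1] = 0x1A, P[2] = 0x96, P[3] = 0xE0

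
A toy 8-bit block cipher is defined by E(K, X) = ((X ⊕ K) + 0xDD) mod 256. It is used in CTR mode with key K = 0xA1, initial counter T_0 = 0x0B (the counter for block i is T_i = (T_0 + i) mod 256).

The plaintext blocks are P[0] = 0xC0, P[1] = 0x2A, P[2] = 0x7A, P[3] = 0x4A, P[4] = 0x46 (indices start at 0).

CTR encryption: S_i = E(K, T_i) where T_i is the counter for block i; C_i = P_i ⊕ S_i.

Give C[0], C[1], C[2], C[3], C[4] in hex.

C[0] = 0x47, C[1] = 0xA0, C[2] = 0xF3, C[3] = 0xC6, C[4] = 0xCD

C[0]: T = 0x0B, S = E(K, T) = 0x87; 0xC0 ⊕ 0x87 = 0x47.
C[1]: T = 0x0C, S = E(K, T) = 0x8A; 0x2A ⊕ 0x8A = 0xA0.
C[2]: T = 0x0D, S = E(K, T) = 0x89; 0x7A ⊕ 0x89 = 0xF3.
C[3]: T = 0x0E, S = E(K, T) = 0x8C; 0x4A ⊕ 0x8C = 0xC6.
C[4]: T = 0x0F, S = E(K, T) = 0x8B; 0x46 ⊕ 0x8B = 0xCD.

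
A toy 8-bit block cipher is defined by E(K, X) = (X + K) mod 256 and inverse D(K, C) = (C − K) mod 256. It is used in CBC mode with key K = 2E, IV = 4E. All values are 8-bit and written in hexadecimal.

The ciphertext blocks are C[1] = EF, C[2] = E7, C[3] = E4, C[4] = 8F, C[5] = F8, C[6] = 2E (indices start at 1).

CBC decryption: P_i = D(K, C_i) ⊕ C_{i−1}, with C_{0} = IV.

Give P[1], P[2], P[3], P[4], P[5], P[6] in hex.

P[1]: D(K, EF) = C1; C1 ⊕ 4E = 8F.
P[2]: D(K, E7) = B9; B9 ⊕ EF = 56.
P[3]: D(K, E4) = B6; B6 ⊕ E7 = 51.
P[4]: D(K, 8F) = 61; 61 ⊕ E4 = 85.
P[5]: D(K, F8) = CA; CA ⊕ 8F = 45.
P[6]: D(K, 2E) = 00; 00 ⊕ F8 = F8.

P[1] = 8F, P[2] = 56, P[3] = 51, P[4] = 85, P[5] = 45, P[6] = F8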